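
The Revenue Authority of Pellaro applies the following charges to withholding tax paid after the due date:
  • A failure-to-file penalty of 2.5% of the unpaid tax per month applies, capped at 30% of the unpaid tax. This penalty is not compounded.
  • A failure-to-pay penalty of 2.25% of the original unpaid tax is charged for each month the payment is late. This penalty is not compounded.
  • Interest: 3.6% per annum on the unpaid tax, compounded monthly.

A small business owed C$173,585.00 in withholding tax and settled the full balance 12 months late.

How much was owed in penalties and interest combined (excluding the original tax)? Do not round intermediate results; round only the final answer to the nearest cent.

Failure-to-file: 12 × 2.5% × C$173,585.00 = C$52,075.50, capped at 30% × C$173,585.00 = C$52,075.50
Failure-to-pay penalty = 2.25% × C$173,585.00 × 12 mo = C$46,867.95
Interest (3.6%/yr ÷ 12 = 0.3%/month): C$173,585.00 × ((1 + 0.003)^12 − 1) = C$6,353.2076…
Penalties + interest = C$98,943.4500 + C$6,353.2076… = C$105,296.66

C$105,296.66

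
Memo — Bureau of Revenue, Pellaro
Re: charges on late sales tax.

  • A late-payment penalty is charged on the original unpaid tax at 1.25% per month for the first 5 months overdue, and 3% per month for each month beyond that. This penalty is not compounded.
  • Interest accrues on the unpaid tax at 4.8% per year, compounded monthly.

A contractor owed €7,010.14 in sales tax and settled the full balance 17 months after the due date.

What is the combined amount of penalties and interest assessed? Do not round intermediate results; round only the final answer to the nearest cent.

Penalty, months 1–5: 5 × 1.25% × €7,010.14 = €438.13…
Penalty, months 6–17: 12 × 3% × €7,010.14 = €2,523.65…
Interest (4.8%/yr ÷ 12 = 0.4%/month): €7,010.14 × ((1 + 0.004)^17 − 1) = €492.2530…
Penalties + interest = €2,961.7842… + €492.2530… = €3,454.04

€3,454.04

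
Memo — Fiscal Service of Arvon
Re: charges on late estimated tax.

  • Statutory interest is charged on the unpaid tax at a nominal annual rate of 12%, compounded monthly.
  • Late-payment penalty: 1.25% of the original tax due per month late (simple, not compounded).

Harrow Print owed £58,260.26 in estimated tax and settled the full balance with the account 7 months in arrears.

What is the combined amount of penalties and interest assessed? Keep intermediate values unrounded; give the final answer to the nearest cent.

£9,300.40

Late-payment penalty = 1.25% × £58,260.26 × 7 mo = £5,097.77…
Interest (12%/yr ÷ 12 = 1%/month): £58,260.26 × ((1 + 0.01)^7 − 1) = £4,202.6244…
Penalties + interest = £5,097.7728… + £4,202.6244… = £9,300.40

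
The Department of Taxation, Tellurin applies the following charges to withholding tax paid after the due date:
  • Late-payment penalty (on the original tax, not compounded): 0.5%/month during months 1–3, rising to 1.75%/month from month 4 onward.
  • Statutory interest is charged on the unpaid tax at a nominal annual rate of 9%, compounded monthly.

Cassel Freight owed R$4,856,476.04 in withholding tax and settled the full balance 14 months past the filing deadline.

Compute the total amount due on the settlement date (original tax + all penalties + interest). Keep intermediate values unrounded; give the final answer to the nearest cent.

Penalty, months 1–3: 3 × 0.5% × R$4,856,476.04 = R$72,847.14…
Penalty, months 4–14: 11 × 1.75% × R$4,856,476.04 = R$934,871.64…
Interest (9%/yr ÷ 12 = 0.75%/month): R$4,856,476.04 × ((1 + 0.0075)^14 − 1) = R$535,550.4584…
Total = R$4,856,476.04 + R$1,007,718.7783 + R$535,550.4584… = R$6,399,745.28

R$6,399,745.28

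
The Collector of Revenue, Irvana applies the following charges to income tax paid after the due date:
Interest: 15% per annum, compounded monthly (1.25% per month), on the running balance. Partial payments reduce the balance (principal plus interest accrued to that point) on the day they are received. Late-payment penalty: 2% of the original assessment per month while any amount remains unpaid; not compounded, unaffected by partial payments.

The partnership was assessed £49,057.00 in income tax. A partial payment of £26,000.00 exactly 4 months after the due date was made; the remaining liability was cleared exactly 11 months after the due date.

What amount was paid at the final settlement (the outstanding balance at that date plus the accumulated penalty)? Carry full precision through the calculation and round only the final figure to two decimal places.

Balance at month 4: £49,057.0000 × (1 + 0.0125)^4 = £51,556.2254…
After £26,000.00 payment: £51,556.2254… − £26,000.00 = £25,556.2254…
Balance at month 11: £25,556.2254… × (1 + 0.0125)^7 = £27,878.0205…
Penalty: 11 × 2% × £49,057.00 = £10,792.54
Final settlement = outstanding balance + penalty = £27,878.0205… + £10,792.54 = £38,670.56

£38,670.56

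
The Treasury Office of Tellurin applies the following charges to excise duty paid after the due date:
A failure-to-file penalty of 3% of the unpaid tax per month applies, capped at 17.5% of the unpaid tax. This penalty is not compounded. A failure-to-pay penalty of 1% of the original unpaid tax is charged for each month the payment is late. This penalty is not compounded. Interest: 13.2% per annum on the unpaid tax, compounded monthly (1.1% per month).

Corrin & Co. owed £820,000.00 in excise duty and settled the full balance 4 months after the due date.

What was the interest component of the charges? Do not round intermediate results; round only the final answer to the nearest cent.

£36,679.70

Interest: £820,000.00 × ((1 + 0.011)^4 − 1) = £820,000.00 × 0.0447313… = £36,679.6977…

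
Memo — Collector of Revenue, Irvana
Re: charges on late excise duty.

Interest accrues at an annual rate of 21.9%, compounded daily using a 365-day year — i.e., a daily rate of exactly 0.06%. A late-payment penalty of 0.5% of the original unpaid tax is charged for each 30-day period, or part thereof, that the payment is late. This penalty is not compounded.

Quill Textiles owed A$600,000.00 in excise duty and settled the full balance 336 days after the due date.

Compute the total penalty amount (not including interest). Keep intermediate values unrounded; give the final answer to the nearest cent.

A$36,000.00

Penalty periods: ⌈336/30⌉ = 12; penalty = 12 × 0.5% × A$600,000.00 = A$36,000.00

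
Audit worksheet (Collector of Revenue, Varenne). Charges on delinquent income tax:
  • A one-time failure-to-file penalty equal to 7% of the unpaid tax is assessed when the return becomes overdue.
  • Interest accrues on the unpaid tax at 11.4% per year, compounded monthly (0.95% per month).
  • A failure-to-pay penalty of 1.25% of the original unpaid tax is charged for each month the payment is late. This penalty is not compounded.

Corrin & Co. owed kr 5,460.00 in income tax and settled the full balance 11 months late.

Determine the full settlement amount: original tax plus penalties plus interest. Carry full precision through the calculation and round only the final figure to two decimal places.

Failure-to-file penalty: 7% × kr 5,460.00 = kr 382.20
Failure-to-pay penalty = 1.25% × kr 5,460.00 × 11 mo = kr 750.75
Interest: kr 5,460.00 × ((1 + 0.0095)^11 − 1) = kr 5,460.00 × 0.1096079… = kr 598.4594…
Total = kr 5,460.00 + kr 1,132.9500 + kr 598.4594… = kr 7,191.41

kr 7,191.41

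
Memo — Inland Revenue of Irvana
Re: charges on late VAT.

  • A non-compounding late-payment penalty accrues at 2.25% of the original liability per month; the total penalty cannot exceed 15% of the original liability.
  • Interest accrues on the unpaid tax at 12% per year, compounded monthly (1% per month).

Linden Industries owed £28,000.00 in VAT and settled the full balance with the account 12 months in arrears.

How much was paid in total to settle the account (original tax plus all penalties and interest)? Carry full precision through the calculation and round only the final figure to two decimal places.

Penalty (uncapped): 12 × 2.25% × £28,000.00 = £7,560.00; cap = 15% × £28,000.00 = £4,200.00 → penalty = £4,200.00
Interest: £28,000.00 × ((1 + 0.01)^12 − 1) = £28,000.00 × 0.1268250… = £3,551.1008…
Total = £28,000.00 + £4,200.0000 + £3,551.1008… = £35,751.10

£35,751.10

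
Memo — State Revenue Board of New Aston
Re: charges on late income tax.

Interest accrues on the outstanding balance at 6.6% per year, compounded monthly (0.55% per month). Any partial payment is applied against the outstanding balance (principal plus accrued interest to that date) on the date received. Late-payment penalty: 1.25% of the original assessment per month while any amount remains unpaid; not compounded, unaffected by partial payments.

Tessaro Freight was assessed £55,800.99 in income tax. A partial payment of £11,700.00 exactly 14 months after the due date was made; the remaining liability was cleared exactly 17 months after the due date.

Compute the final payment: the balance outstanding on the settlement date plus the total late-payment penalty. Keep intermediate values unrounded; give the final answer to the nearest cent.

£61,217.98

Balance at month 14: £55,800.9900 × (1 + 0.0055)^14 = £60,254.7034…
After £11,700.00 payment: £60,254.7034… − £11,700.00 = £48,554.7034…
Balance at month 17: £48,554.7034… × (1 + 0.0055)^3 = £49,360.2704…
Penalty: 17 × 1.25% × £55,800.99 = £11,857.71…
Final settlement = outstanding balance + penalty = £49,360.2704… + £11,857.71… = £61,217.98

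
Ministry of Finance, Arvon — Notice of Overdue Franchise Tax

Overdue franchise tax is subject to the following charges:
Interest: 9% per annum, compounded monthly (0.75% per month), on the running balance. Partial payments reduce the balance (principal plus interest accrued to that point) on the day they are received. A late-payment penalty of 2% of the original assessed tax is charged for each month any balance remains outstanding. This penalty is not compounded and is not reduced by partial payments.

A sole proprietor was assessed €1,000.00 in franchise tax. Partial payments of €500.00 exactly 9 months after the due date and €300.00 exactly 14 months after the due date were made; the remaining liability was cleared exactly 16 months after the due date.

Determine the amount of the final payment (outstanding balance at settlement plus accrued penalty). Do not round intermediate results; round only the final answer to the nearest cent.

Balance at month 9: €1,000.0000 × (1 + 0.0075)^9 = €1,069.5608…
After €500.00 payment: €1,069.5608… − €500.00 = €569.5608…
Balance at month 14: €569.5608… × (1 + 0.0075)^5 = €591.2422…
After €300.00 payment: €591.2422… − €300.00 = €291.2422…
Balance at month 16: €291.2422… × (1 + 0.0075)^2 = €295.6272…
Penalty: 16 × 2% × €1,000.00 = €320.00
Final settlement = outstanding balance + penalty = €295.6272… + €320.00 = €615.63

€615.63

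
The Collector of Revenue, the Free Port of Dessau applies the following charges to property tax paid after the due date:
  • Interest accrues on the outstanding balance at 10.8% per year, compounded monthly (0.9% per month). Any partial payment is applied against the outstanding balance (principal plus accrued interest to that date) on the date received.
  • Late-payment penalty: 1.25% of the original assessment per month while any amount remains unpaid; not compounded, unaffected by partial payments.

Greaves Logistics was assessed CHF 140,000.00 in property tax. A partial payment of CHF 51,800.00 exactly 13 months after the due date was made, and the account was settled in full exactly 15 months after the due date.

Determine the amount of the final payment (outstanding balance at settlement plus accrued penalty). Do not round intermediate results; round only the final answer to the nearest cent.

Balance at month 13: CHF 140,000.0000 × (1 + 0.009)^13 = CHF 157,294.3767…
After CHF 51,800.00 payment: CHF 157,294.3767… − CHF 51,800.00 = CHF 105,494.3767…
Balance at month 15: CHF 105,494.3767… × (1 + 0.009)^2 = CHF 107,401.8205…
Penalty: 15 × 1.25% × CHF 140,000.00 = CHF 26,250.00
Final settlement = outstanding balance + penalty = CHF 107,401.8205… + CHF 26,250.00 = CHF 133,651.82

CHF 133,651.82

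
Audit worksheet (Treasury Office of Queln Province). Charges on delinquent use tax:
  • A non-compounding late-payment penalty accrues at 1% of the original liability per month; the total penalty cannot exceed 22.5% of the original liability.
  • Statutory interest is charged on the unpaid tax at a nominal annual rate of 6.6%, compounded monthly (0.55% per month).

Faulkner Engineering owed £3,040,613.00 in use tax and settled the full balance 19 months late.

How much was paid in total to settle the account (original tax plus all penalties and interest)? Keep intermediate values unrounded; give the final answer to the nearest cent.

£3,952,303.02

Penalty: 19 × 1% × £3,040,613.00 = £577,716.47 (below the 22.5% cap of £684,137.93…)
Interest: £3,040,613.00 × ((1 + 0.0055)^19 − 1) = £3,040,613.00 × 0.1098376… = £333,973.5537…
Total = £3,040,613.00 + £577,716.4700 + £333,973.5537… = £3,952,303.02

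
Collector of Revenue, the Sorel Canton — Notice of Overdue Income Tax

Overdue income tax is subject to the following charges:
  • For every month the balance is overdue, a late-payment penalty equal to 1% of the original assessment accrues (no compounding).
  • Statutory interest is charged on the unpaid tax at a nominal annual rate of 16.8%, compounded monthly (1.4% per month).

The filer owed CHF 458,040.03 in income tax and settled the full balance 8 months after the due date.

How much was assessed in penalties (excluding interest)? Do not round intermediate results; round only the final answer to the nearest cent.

Late-payment penalty = 1% × CHF 458,040.03 × 8 mo = CHF 36,643.20…

CHF 36,643.20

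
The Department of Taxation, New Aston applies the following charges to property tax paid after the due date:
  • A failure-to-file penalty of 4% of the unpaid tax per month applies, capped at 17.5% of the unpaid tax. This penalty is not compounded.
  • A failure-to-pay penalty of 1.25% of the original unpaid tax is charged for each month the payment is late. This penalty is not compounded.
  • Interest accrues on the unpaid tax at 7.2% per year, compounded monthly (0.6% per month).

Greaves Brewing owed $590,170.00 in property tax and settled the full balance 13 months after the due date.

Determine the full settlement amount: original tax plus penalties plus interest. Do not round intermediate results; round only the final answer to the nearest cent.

Failure-to-file: 13 × 4% × $590,170.00 = $306,888.40, capped at 17.5% × $590,170.00 = $103,279.75
Failure-to-pay penalty = 1.25% × $590,170.00 × 13 mo = $95,902.63…
Interest: $590,170.00 × ((1 + 0.006)^13 − 1) = $590,170.00 × 0.0808707… = $47,727.4685…
Total = $590,170.00 + $199,182.3750 + $47,727.4685… = $837,079.84

$837,079.84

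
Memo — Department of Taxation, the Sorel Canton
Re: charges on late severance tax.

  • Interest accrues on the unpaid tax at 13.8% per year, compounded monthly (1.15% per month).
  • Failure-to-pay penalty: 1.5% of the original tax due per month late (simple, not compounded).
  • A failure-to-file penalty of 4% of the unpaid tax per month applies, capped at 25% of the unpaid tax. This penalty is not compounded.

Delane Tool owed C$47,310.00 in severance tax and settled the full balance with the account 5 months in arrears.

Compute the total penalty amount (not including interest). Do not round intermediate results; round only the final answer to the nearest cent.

Failure-to-file: 5 × 4% × C$47,310.00 = C$9,462.00 (under the 25% cap)
Failure-to-pay penalty: 5 × 1.5% × C$47,310.00 = C$3,548.25
Total penalty = C$9,462.00 + C$3,548.25 = C$13,010.25

C$13,010.25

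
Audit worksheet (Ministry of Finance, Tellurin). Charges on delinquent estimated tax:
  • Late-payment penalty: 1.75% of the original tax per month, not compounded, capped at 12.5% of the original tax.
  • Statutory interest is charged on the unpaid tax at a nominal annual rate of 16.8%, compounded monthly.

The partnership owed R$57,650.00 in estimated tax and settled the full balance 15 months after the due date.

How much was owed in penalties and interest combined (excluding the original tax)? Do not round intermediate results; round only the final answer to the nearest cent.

Penalty (uncapped): 15 × 1.75% × R$57,650.00 = R$15,133.13…; cap = 12.5% × R$57,650.00 = R$7,206.25 → penalty = R$7,206.25
Interest (16.8%/yr ÷ 12 = 1.4%/month): R$57,650.00 × ((1 + 0.014)^15 − 1) = R$13,368.0325…
Penalties + interest = R$7,206.2500 + R$13,368.0325… = R$20,574.28

R$20,574.28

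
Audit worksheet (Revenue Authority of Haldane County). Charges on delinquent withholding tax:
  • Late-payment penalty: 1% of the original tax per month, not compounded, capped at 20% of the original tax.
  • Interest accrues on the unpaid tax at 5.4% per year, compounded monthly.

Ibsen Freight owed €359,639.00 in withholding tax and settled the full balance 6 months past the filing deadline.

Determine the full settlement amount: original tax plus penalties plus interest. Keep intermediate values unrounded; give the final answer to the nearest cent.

€391,037.49

Penalty: 6 × 1% × €359,639.00 = €21,578.34 (below the 20% cap of €71,927.80)
Interest (5.4%/yr ÷ 12 = 0.45%/month): €359,639.00 × ((1 + 0.0045)^6 − 1) = €9,820.1510…
Total = €359,639.00 + €21,578.3400 + €9,820.1510… = €391,037.49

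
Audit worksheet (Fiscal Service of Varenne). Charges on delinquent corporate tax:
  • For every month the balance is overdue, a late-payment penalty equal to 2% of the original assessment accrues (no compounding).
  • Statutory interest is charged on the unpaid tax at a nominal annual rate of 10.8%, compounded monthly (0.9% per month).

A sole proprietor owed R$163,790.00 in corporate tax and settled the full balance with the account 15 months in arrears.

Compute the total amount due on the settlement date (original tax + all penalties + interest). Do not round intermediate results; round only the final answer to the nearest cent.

Late-payment penalty = 2% × R$163,790.00 × 15 mo = R$49,137.00
Interest: R$163,790.00 × ((1 + 0.009)^15 − 1) = R$163,790.00 × 0.1438458… = R$23,560.5086…
Total = R$163,790.00 + R$49,137.0000 + R$23,560.5086… = R$236,487.51

R$236,487.51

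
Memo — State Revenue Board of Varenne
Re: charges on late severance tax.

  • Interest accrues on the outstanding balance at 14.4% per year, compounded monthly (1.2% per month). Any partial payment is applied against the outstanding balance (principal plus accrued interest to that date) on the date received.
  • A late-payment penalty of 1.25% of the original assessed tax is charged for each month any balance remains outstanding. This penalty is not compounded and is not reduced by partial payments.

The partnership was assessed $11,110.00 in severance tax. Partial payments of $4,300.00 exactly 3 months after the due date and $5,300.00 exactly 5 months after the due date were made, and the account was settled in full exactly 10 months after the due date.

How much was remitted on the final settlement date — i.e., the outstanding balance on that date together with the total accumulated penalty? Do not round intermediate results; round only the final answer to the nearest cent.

Balance at month 3: $11,110.0000 × (1 + 0.012)^3 = $11,514.7787…
After $4,300.00 payment: $11,514.7787… − $4,300.00 = $7,214.7787…
Balance at month 5: $7,214.7787… × (1 + 0.012)^2 = $7,388.9723…
After $5,300.00 payment: $7,388.9723… − $5,300.00 = $2,088.9723…
Balance at month 10: $2,088.9723… × (1 + 0.012)^5 = $2,217.3551…
Penalty: 10 × 1.25% × $11,110.00 = $1,388.75
Final settlement = outstanding balance + penalty = $2,217.3551… + $1,388.75 = $3,606.11

$3,606.11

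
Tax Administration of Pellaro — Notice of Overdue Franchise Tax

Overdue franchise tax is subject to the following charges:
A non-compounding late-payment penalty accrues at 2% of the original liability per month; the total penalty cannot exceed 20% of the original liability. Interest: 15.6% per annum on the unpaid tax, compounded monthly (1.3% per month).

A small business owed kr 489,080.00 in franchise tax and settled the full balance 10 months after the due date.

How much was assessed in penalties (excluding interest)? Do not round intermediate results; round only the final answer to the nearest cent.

kr 97,816.00

Penalty (uncapped): 10 × 2% × kr 489,080.00 = kr 97,816.00; cap = 20% × kr 489,080.00 = kr 97,816.00 → penalty = kr 97,816.00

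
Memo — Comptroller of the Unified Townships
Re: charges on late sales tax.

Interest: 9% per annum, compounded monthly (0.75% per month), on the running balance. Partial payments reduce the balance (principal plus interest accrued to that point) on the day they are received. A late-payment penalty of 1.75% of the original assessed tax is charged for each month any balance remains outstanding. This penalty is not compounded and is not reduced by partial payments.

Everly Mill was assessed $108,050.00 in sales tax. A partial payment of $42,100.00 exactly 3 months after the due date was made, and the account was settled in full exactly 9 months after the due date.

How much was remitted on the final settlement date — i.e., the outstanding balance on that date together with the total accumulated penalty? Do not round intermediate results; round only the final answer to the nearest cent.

Balance at month 3: $108,050.0000 × (1 + 0.0075)^3 = $110,499.4040…
After $42,100.00 payment: $110,499.4040… − $42,100.00 = $68,399.4040…
Balance at month 9: $68,399.4040… × (1 + 0.0075)^6 = $71,535.6696…
Penalty: 9 × 1.75% × $108,050.00 = $17,017.88…
Final settlement = outstanding balance + penalty = $71,535.6696… + $17,017.88… = $88,553.54

$88,553.54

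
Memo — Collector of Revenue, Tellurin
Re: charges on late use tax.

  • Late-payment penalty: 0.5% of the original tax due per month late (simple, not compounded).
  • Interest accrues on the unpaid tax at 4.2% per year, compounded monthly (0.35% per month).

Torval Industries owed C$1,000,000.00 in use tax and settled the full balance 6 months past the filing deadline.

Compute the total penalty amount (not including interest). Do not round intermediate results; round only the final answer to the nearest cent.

Late-payment penalty: 6 × 0.5% × C$1,000,000.00 = C$30,000.00

C$30,000.00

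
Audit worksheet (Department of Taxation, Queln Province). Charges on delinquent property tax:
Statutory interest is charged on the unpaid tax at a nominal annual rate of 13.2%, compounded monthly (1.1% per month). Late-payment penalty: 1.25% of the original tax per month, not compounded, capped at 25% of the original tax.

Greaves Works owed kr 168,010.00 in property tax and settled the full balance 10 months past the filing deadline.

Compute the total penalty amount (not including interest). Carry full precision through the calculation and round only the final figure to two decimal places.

kr 21,001.25

Penalty: 10 × 1.25% × kr 168,010.00 = kr 21,001.25 (below the 25% cap of kr 42,002.50)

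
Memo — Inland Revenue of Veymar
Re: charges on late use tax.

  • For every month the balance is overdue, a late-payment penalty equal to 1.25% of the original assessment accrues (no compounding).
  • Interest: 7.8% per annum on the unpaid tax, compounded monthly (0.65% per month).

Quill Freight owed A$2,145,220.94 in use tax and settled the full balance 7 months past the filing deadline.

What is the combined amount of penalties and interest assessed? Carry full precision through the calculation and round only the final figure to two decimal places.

A$287,238.49

Late-payment penalty = 1.25% × A$2,145,220.94 × 7 mo = A$187,706.83…
Interest: A$2,145,220.94 × ((1 + 0.0065)^7 − 1) = A$2,145,220.94 × 0.0463969… = A$99,531.6542…
Penalties + interest = A$187,706.8323… + A$99,531.6542… = A$287,238.49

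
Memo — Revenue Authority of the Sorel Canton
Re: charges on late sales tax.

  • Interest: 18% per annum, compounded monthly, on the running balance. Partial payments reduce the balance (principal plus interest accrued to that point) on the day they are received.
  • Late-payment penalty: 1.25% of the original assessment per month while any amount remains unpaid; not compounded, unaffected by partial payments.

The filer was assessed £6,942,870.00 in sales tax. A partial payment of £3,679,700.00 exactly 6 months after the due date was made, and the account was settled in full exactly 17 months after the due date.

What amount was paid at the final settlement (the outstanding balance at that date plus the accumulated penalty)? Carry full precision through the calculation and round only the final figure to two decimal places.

£6,083,418.88

Monthly rate = 18% ÷ 12 = 1.5%
Balance at month 6: £6,942,870.0000 × (1 + 0.015)^6 = £7,591,634.4339…
After £3,679,700.00 payment: £7,591,634.4339… − £3,679,700.00 = £3,911,934.4339…
Balance at month 17: £3,911,934.4339… × (1 + 0.015)^11 = £4,608,059.0096…
Penalty: 17 × 1.25% × £6,942,870.00 = £1,475,359.88…
Final settlement = outstanding balance + penalty = £4,608,059.0096… + £1,475,359.88… = £6,083,418.88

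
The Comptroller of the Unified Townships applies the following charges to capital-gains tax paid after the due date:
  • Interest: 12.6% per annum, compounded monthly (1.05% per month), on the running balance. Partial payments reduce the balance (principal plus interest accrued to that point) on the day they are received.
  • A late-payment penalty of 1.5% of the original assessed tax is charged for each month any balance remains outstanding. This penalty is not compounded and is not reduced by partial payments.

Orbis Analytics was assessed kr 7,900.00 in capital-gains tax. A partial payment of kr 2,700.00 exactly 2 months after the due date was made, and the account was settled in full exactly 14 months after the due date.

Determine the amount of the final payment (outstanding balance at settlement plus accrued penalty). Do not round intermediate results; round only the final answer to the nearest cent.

Balance at month 2: kr 7,900.0000 × (1 + 0.0105)^2 = kr 8,066.7710…
After kr 2,700.00 payment: kr 8,066.7710… − kr 2,700.00 = kr 5,366.7710…
Balance at month 14: kr 5,366.7710… × (1 + 0.0105)^12 = kr 6,083.4351…
Penalty: 14 × 1.5% × kr 7,900.00 = kr 1,659.00
Final settlement = outstanding balance + penalty = kr 6,083.4351… + kr 1,659.00 = kr 7,742.44

kr 7,742.44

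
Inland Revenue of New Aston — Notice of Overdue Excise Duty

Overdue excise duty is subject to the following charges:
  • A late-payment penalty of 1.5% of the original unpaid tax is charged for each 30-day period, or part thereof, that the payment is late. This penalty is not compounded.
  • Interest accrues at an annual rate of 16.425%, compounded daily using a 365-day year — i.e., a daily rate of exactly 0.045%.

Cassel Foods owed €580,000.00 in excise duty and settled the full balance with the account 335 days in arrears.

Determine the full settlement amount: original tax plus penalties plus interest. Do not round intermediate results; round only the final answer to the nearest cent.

Penalty periods: ⌈335/30⌉ = 12; penalty = 12 × 1.5% × €580,000.00 = €104,400.00
Interest: €580,000.00 × ((1 + 0.00045)^335 − 1) = €580,000.00 × 0.16266652… = €94,346.5817…
Total = €580,000.00 + €104,400.0000 + €94,346.5817… = €778,746.58

€778,746.58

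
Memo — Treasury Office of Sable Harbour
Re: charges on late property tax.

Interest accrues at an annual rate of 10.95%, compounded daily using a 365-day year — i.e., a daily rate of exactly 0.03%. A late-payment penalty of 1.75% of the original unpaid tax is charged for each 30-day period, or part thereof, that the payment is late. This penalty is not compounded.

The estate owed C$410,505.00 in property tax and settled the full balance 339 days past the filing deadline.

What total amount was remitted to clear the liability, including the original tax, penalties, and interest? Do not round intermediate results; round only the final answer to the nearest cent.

Penalty periods: ⌈339/30⌉ = 12; penalty = 12 × 1.75% × C$410,505.00 = C$86,206.05
Interest: C$410,505.00 × ((1 + 0.0003)^339 − 1) = C$410,505.00 × 0.10703442… = C$43,938.1654…
Total = C$410,505.00 + C$86,206.0500 + C$43,938.1654… = C$540,649.22

C$540,649.22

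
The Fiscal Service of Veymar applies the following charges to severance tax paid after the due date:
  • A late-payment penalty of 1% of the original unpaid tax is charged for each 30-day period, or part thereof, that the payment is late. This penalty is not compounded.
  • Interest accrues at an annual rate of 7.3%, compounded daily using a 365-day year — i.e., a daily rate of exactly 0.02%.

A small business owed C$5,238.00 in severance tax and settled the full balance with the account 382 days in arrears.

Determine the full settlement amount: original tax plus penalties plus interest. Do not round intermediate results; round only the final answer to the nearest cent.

C$6,334.76

Penalty periods: ⌈382/30⌉ = 13; penalty = 13 × 1% × C$5,238.00 = C$680.94
Interest: C$5,238.00 × ((1 + 0.0002)^382 − 1) = C$5,238.00 × 0.07938600… = C$415.8239…
Total = C$5,238.00 + C$680.9400 + C$415.8239… = C$6,334.76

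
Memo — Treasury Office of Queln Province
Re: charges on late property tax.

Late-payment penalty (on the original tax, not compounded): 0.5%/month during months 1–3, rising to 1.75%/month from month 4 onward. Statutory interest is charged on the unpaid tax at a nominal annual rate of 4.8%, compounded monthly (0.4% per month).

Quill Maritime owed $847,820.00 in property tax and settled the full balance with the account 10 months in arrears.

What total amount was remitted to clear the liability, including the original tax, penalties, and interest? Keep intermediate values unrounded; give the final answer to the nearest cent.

$998,925.04

Penalty, months 1–3: 3 × 0.5% × $847,820.00 = $12,717.30
Penalty, months 4–10: 7 × 1.75% × $847,820.00 = $103,857.95
Interest: $847,820.00 × ((1 + 0.004)^10 − 1) = $847,820.00 × 0.0407277… = $34,529.7875…
Total = $847,820.00 + $116,575.2500 + $34,529.7875… = $998,925.04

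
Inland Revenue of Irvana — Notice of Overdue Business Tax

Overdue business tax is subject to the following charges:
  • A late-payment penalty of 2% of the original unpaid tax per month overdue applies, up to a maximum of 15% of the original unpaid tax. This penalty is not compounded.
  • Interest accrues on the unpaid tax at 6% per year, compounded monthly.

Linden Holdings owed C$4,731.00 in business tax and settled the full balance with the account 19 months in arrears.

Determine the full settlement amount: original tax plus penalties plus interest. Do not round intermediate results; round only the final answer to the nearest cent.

C$5,910.90

Penalty (uncapped): 19 × 2% × C$4,731.00 = C$1,797.78; cap = 15% × C$4,731.00 = C$709.65 → penalty = C$709.65
Interest (6%/yr ÷ 12 = 0.5%/month): C$4,731.00 × ((1 + 0.005)^19 − 1) = C$470.2547…
Total = C$4,731.00 + C$709.6500 + C$470.2547… = C$5,910.90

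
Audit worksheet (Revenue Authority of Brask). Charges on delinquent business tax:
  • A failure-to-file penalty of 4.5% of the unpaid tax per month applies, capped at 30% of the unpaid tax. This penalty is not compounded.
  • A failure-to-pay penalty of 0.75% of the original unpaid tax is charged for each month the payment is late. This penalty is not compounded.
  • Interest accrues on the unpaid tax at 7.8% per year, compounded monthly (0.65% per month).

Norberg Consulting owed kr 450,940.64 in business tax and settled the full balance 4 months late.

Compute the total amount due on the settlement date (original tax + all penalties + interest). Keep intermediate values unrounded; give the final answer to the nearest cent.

Failure-to-file: 4 × 4.5% × kr 450,940.64 = kr 81,169.32… (under the 30% cap)
Failure-to-pay penalty = 0.75% × kr 450,940.64 × 4 mo = kr 13,528.22…
Interest: kr 450,940.64 × ((1 + 0.0065)^4 − 1) = kr 450,940.64 × 0.0262546… = kr 11,839.2663…
Total = kr 450,940.64 + kr 94,697.5344 + kr 11,839.2663… = kr 557,477.44

kr 557,477.44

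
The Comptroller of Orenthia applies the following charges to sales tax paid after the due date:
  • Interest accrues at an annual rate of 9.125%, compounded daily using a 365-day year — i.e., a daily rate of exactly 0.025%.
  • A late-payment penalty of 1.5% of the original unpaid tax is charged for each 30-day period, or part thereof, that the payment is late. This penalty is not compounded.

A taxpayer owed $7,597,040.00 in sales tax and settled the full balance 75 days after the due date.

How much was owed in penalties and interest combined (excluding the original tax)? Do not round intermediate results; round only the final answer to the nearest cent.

Penalty periods: ⌈75/30⌉ = 3; penalty = 3 × 1.5% × $7,597,040.00 = $341,866.80
Interest: $7,597,040.00 × ((1 + 0.00025)^75 − 1) = $7,597,040.00 × 0.01892450… = $143,770.1633…
Penalties + interest = $341,866.8000 + $143,770.1633… = $485,636.96

$485,636.96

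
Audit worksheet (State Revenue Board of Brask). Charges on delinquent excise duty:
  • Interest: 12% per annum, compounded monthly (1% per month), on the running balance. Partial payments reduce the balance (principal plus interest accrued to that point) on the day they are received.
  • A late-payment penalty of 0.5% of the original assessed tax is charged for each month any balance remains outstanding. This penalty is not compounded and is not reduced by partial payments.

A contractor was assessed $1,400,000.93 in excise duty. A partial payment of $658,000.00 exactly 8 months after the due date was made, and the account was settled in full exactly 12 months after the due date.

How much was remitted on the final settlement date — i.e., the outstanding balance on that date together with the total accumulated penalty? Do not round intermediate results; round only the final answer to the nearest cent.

Balance at month 8: $1,400,000.9300 × (1 + 0.01)^8 = $1,516,000.3949…
After $658,000.00 payment: $1,516,000.3949… − $658,000.00 = $858,000.3949…
Balance at month 12: $858,000.3949… × (1 + 0.01)^4 = $892,838.6516…
Penalty: 12 × 0.5% × $1,400,000.93 = $84,000.06…
Final settlement = outstanding balance + penalty = $892,838.6516… + $84,000.06… = $976,838.71

$976,838.71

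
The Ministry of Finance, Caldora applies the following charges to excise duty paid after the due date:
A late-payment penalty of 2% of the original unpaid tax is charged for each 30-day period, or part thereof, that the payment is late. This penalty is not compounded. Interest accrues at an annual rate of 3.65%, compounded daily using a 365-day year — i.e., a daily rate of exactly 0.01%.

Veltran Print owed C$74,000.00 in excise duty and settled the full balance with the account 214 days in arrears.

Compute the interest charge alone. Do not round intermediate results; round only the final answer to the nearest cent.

Interest: C$74,000.00 × ((1 + 0.0001)^214 − 1) = C$74,000.00 × 0.02162953… = C$1,600.5852…

C$1,600.59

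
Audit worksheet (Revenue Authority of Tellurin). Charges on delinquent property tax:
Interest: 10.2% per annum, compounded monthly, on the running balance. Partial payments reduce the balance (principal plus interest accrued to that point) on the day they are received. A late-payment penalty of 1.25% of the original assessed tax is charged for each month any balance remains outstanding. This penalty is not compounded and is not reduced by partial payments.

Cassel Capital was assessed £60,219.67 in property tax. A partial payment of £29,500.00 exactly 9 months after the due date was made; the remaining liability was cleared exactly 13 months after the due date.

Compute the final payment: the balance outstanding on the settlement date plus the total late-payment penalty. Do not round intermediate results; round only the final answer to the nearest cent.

£46,493.95

Monthly rate = 10.2% ÷ 12 = 0.85%
Balance at month 9: £60,219.6700 × (1 + 0.0085)^9 = £64,986.2526…
After £29,500.00 payment: £64,986.2526… − £29,500.00 = £35,486.2526…
Balance at month 13: £35,486.2526… × (1 + 0.0085)^4 = £36,708.2558…
Penalty: 13 × 1.25% × £60,219.67 = £9,785.70…
Final settlement = outstanding balance + penalty = £36,708.2558… + £9,785.70… = £46,493.95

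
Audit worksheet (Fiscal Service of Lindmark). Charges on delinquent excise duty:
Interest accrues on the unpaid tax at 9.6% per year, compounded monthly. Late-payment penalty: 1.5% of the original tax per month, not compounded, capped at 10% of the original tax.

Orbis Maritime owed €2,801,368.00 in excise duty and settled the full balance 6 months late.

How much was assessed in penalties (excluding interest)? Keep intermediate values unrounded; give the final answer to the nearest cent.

Penalty: 6 × 1.5% × €2,801,368.00 = €252,123.12 (below the 10% cap of €280,136.80)

€252,123.12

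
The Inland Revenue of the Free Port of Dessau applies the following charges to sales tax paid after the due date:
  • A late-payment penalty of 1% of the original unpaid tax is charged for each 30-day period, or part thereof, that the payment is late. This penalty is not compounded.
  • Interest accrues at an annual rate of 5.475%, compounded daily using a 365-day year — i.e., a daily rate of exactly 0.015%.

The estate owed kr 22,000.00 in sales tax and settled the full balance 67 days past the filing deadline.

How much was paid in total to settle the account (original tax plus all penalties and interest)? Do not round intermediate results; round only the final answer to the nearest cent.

kr 22,882.20

Penalty periods: ⌈67/30⌉ = 3; penalty = 3 × 1% × kr 22,000.00 = kr 660.00
Interest: kr 22,000.00 × ((1 + 0.00015)^67 − 1) = kr 22,000.00 × 0.01009991… = kr 222.1980…
Total = kr 22,000.00 + kr 660.0000 + kr 222.1980… = kr 22,882.20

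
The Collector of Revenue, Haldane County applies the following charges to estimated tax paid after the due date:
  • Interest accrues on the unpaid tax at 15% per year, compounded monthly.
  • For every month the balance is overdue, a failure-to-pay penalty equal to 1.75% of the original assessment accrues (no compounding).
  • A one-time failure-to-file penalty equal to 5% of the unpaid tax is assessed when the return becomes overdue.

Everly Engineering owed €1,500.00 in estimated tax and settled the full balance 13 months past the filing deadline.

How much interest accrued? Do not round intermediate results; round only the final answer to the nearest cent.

Interest (15%/yr ÷ 12 = 1.25%/month): €1,500.00 × ((1 + 0.0125)^13 − 1) = €262.8959…

€262.90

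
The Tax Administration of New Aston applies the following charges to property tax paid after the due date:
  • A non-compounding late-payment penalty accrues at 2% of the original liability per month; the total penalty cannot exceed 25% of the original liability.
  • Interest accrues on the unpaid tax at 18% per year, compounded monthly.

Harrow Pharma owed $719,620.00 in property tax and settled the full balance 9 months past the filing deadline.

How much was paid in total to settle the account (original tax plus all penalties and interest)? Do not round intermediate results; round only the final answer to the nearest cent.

Penalty: 9 × 2% × $719,620.00 = $129,531.60 (below the 25% cap of $179,905.00)
Interest (18%/yr ÷ 12 = 1.5%/month): $719,620.00 × ((1 + 0.015)^9 − 1) = $103,186.2941…
Total = $719,620.00 + $129,531.6000 + $103,186.2941… = $952,337.89

$952,337.89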